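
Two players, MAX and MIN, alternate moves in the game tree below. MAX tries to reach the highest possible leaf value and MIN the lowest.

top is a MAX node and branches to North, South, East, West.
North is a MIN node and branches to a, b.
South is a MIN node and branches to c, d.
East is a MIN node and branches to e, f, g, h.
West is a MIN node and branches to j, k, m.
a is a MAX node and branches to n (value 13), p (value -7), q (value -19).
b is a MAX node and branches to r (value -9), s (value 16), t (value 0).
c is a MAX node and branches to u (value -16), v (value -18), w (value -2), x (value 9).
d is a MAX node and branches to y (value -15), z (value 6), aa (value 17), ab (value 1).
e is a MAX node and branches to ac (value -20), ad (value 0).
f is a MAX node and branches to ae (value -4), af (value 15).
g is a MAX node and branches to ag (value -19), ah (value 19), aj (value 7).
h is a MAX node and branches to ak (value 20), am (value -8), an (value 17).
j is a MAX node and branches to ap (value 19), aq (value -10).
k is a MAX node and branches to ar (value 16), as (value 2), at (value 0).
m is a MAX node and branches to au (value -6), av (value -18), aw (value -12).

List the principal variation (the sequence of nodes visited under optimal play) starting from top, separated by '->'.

a (MAX): max(13, -7, -19) = 13
b (MAX): max(-9, 16, 0) = 16
North (MIN): min(13, 16) = 13
c (MAX): max(-16, -18, -2, 9) = 9
d (MAX): max(-15, 6, 17, 1) = 17
South (MIN): min(9, 17) = 9
e (MAX): max(-20, 0) = 0
f (MAX): max(-4, 15) = 15
g (MAX): max(-19, 19, 7) = 19
h (MAX): max(20, -8, 17) = 20
East (MIN): min(0, 15, 19, 20) = 0
j (MAX): max(19, -10) = 19
k (MAX): max(16, 2, 0) = 16
m (MAX): max(-6, -18, -12) = -6
West (MIN): min(19, 16, -6) = -6
top (MAX): max(13, 9, 0, -6) = 13
At top, MAX picks North (highest: 13).
At North, MIN picks a (lowest: 13).
At a, MAX picks n (highest: 13).
Terminal value 13.

top -> North -> a -> n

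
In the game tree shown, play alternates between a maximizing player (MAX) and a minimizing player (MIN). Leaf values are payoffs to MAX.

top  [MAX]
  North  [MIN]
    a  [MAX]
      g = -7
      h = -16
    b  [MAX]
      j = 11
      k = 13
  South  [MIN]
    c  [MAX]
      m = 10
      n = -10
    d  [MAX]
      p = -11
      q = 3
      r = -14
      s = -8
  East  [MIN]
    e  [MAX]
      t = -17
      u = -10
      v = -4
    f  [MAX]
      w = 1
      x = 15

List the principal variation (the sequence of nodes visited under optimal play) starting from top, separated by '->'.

a (MAX): max(-7, -16) = -7
b (MAX): max(11, 13) = 13
North (MIN): min(-7, 13) = -7
c (MAX): max(10, -10) = 10
d (MAX): max(-11, 3, -14, -8) = 3
South (MIN): min(10, 3) = 3
e (MAX): max(-17, -10, -4) = -4
f (MAX): max(1, 15) = 15
East (MIN): min(-4, 15) = -4
top (MAX): max(-7, 3, -4) = 3
At top, MAX picks South (highest: 3).
At South, MIN picks d (lowest: 3).
At d, MAX picks q (highest: 3).
Terminal value 3.

top -> South -> d -> q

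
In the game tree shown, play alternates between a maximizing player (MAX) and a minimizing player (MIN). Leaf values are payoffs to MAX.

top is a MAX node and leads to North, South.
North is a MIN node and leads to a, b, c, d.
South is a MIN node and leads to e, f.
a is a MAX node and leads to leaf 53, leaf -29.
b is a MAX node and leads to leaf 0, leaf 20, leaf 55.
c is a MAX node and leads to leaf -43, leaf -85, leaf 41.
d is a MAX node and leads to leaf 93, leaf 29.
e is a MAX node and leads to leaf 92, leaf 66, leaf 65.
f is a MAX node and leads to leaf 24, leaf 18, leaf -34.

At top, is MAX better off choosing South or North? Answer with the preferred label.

e (MAX): max(92, 66, 65) = 92
f (MAX): max(24, 18, -34) = 24
South (MIN): min(92, 24) = 24
a (MAX): max(53, -29) = 53
b (MAX): max(0, 20, 55) = 55
c (MAX): max(-43, -85, 41) = 41
d (MAX): max(93, 29) = 93
North (MIN): min(53, 55, 41, 93) = 41
MAX prefers the higher value; South=24, North=41. North is better since 41 > 24.

North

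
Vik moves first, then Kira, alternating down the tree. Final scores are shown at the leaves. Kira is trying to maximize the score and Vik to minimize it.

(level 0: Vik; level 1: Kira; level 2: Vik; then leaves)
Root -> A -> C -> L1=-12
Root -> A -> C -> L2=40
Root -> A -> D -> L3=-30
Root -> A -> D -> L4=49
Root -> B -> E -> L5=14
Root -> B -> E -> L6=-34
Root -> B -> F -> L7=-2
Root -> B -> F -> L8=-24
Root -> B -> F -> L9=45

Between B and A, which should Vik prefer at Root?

E (Vik): min(14, -34) = -34
F (Vik): min(-2, -24, 45) = -24
B (Kira): max(-34, -24) = -24
C (Vik): min(-12, 40) = -12
D (Vik): min(-30, 49) = -30
A (Kira): max(-12, -30) = -12
Vik prefers the lower value; B=-24, A=-12. B is better since -24 < -12.

B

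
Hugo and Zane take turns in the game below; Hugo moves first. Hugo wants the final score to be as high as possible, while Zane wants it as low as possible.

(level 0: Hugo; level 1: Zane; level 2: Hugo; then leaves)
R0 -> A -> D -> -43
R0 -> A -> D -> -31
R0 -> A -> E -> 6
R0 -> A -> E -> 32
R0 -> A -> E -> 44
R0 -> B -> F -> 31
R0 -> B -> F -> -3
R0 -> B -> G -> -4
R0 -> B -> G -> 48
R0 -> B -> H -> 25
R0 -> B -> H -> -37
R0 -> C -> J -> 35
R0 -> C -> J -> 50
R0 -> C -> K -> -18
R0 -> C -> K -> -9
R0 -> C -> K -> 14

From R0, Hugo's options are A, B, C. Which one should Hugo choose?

D (Hugo): max(-43, -31) = -31
E (Hugo): max(6, 32, 44) = 44
A (Zane): min(-31, 44) = -31
F (Hugo): max(31, -3) = 31
G (Hugo): max(-4, 48) = 48
H (Hugo): max(25, -37) = 25
B (Zane): min(31, 48, 25) = 25
J (Hugo): max(35, 50) = 50
K (Hugo): max(-18, -9, 14) = 14
C (Zane): min(50, 14) = 14
R0 (Hugo): max(-31, 25, 14) = 25
Hugo at R0 wants the highest of {A=-31, B=25, C=14}, so chooses B.

B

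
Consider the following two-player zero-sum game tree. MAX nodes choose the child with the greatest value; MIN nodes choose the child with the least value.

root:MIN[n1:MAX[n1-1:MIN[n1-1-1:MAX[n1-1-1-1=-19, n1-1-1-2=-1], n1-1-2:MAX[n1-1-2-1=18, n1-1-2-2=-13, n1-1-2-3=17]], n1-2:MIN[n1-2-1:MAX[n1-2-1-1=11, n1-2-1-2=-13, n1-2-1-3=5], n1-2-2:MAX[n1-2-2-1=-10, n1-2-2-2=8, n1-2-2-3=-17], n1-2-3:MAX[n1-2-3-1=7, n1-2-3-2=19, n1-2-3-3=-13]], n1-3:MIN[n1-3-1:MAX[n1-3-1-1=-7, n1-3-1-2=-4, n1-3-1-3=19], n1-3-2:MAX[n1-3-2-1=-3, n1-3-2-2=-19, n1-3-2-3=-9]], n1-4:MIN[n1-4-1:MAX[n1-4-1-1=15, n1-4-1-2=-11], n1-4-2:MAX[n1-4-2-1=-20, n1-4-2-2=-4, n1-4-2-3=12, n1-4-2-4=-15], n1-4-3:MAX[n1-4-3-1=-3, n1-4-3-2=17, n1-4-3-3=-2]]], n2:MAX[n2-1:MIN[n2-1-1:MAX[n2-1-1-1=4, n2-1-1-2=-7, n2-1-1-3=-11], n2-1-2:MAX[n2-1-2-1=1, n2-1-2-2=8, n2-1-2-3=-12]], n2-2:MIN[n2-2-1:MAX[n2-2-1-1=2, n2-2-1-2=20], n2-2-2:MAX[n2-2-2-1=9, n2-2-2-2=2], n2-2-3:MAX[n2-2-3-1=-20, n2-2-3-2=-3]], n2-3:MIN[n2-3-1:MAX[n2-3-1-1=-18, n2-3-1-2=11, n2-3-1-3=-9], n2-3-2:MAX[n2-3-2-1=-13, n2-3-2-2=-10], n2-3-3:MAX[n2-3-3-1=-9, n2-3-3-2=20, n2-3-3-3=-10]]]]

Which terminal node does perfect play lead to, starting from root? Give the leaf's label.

n1-1-1 (MAX): max(-19, -1) = -1
n1-1-2 (MAX): max(18, -13, 17) = 18
n1-1 (MIN): min(-1, 18) = -1
n1-2-1 (MAX): max(11, -13, 5) = 11
n1-2-2 (MAX): max(-10, 8, -17) = 8
n1-2-3 (MAX): max(7, 19, -13) = 19
n1-2 (MIN): min(11, 8, 19) = 8
n1-3-1 (MAX): max(-7, -4, 19) = 19
n1-3-2 (MAX): max(-3, -19, -9) = -3
n1-3 (MIN): min(19, -3) = -3
n1-4-1 (MAX): max(15, -11) = 15
n1-4-2 (MAX): max(-20, -4, 12, -15) = 12
n1-4-3 (MAX): max(-3, 17, -2) = 17
n1-4 (MIN): min(15, 12, 17) = 12
n1 (MAX): max(-1, 8, -3, 12) = 12
n2-1-1 (MAX): max(4, -7, -11) = 4
n2-1-2 (MAX): max(1, 8, -12) = 8
n2-1 (MIN): min(4, 8) = 4
n2-2-1 (MAX): max(2, 20) = 20
n2-2-2 (MAX): max(9, 2) = 9
n2-2-3 (MAX): max(-20, -3) = -3
n2-2 (MIN): min(20, 9, -3) = -3
n2-3-1 (MAX): max(-18, 11, -9) = 11
n2-3-2 (MAX): max(-13, -10) = -10
n2-3-3 (MAX): max(-9, 20, -10) = 20
n2-3 (MIN): min(11, -10, 20) = -10
n2 (MAX): max(4, -3, -10) = 4
root (MIN): min(12, 4) = 4
At root, MIN picks n2 (lowest: 4).
At n2, MAX picks n2-1 (highest: 4).
At n2-1, MIN picks n2-1-1 (lowest: 4).
At n2-1-1, MAX picks n2-1-1-1 (highest: 4).
Terminal value 4.

n2-1-1-1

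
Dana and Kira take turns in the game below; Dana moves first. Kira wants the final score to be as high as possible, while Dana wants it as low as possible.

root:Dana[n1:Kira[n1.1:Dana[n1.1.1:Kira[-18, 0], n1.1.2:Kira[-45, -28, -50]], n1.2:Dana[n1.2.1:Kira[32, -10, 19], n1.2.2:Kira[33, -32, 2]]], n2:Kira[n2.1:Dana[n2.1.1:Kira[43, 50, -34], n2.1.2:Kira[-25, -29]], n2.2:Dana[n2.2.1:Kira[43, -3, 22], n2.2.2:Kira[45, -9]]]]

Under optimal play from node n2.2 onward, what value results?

n2.2.1 (Kira): max(43, -3, 22) = 43
n2.2.2 (Kira): max(45, -9) = 45
n2.2 (Dana): min(43, 45) = 43

43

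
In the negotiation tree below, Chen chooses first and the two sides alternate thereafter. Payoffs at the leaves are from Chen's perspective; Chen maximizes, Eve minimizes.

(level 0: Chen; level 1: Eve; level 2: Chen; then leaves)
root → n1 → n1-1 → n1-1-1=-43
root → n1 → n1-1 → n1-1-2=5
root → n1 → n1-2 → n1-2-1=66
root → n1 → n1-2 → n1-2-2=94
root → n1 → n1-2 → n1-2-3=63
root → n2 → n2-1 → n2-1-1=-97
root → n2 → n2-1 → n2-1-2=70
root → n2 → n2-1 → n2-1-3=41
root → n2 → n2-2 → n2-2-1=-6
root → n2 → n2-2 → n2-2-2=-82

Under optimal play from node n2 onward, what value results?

n2-1 (Chen): max(-97, 70, 41) = 70
n2-2 (Chen): max(-6, -82) = -6
n2 (Eve): min(70, -6) = -6

-6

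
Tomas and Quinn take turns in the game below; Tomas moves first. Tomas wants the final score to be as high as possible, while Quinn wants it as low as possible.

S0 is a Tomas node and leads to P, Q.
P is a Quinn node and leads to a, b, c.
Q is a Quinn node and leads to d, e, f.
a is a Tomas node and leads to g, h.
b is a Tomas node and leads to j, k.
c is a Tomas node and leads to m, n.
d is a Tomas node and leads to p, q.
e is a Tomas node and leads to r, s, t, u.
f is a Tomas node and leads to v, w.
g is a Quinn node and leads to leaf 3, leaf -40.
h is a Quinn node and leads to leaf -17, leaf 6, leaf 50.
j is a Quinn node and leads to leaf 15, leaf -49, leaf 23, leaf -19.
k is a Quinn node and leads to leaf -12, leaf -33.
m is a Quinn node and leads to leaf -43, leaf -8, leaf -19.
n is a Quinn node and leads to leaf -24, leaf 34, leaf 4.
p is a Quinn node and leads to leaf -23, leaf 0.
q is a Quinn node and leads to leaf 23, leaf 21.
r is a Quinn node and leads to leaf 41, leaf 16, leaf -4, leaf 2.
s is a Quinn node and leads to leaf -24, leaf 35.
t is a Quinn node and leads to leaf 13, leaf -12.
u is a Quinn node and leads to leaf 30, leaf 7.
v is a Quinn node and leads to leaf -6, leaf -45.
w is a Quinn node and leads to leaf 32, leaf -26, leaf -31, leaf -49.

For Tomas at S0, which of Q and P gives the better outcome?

p (Quinn): min(-23, 0) = -23
q (Quinn): min(23, 21) = 21
d (Tomas): max(-23, 21) = 21
r (Quinn): min(41, 16, -4, 2) = -4
s (Quinn): min(-24, 35) = -24
t (Quinn): min(13, -12) = -12
u (Quinn): min(30, 7) = 7
e (Tomas): max(-4, -24, -12, 7) = 7
v (Quinn): min(-6, -45) = -45
w (Quinn): min(32, -26, -31, -49) = -49
f (Tomas): max(-45, -49) = -45
Q (Quinn): min(21, 7, -45) = -45
g (Quinn): min(3, -40) = -40
h (Quinn): min(-17, 6, 50) = -17
a (Tomas): max(-40, -17) = -17
j (Quinn): min(15, -49, 23, -19) = -49
k (Quinn): min(-12, -33) = -33
b (Tomas): max(-49, -33) = -33
m (Quinn): min(-43, -8, -19) = -43
n (Quinn): min(-24, 34, 4) = -24
c (Tomas): max(-43, -24) = -24
P (Quinn): min(-17, -33, -24) = -33
Tomas prefers the higher value; Q=-45, P=-33. P is better since -33 > -45.

P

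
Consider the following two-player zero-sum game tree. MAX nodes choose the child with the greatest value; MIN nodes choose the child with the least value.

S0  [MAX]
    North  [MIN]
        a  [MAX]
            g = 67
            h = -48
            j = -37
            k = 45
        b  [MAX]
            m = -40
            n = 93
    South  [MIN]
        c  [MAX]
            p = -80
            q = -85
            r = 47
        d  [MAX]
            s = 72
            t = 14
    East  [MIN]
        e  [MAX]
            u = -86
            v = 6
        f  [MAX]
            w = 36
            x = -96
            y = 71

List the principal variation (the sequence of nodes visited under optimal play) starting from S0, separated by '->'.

a (MAX): max(67, -48, -37, 45) = 67
b (MAX): max(-40, 93) = 93
North (MIN): min(67, 93) = 67
c (MAX): max(-80, -85, 47) = 47
d (MAX): max(72, 14) = 72
South (MIN): min(47, 72) = 47
e (MAX): max(-86, 6) = 6
f (MAX): max(36, -96, 71) = 71
East (MIN): min(6, 71) = 6
S0 (MAX): max(67, 47, 6) = 67
At S0, MAX picks North (highest: 67).
At North, MIN picks a (lowest: 67).
At a, MAX picks g (highest: 67).
Terminal value 67.

S0 -> North -> a -> g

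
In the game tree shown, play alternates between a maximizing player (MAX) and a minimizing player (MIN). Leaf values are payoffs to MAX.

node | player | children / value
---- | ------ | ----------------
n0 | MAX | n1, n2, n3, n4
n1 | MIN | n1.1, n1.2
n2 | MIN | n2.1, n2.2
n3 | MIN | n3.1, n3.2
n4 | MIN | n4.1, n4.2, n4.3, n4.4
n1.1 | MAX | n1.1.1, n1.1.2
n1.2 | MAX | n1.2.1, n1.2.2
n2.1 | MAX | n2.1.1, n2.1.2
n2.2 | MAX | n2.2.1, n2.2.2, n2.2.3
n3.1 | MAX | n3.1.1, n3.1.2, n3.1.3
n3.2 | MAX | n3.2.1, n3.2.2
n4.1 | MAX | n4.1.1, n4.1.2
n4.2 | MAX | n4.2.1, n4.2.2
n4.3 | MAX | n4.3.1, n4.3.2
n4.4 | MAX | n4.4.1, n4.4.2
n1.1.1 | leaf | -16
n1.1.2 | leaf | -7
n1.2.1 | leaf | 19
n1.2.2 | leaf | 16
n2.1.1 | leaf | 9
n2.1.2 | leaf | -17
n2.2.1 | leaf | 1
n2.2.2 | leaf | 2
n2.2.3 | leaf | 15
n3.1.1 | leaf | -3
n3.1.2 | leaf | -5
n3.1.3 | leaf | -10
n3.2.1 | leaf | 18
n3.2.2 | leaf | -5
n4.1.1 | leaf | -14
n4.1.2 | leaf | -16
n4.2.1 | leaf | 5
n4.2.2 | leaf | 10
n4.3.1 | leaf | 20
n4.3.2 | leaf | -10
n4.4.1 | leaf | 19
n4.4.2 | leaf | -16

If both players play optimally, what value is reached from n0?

n1.1 (MAX): max(-16, -7) = -7
n1.2 (MAX): max(19, 16) = 19
n1 (MIN): min(-7, 19) = -7
n2.1 (MAX): max(9, -17) = 9
n2.2 (MAX): max(1, 2, 15) = 15
n2 (MIN): min(9, 15) = 9
n3.1 (MAX): max(-3, -5, -10) = -3
n3.2 (MAX): max(18, -5) = 18
n3 (MIN): min(-3, 18) = -3
n4.1 (MAX): max(-14, -16) = -14
n4.2 (MAX): max(5, 10) = 10
n4.3 (MAX): max(20, -10) = 20
n4.4 (MAX): max(19, -16) = 19
n4 (MIN): min(-14, 10, 20, 19) = -14
n0 (MAX): max(-7, 9, -3, -14) = 9

9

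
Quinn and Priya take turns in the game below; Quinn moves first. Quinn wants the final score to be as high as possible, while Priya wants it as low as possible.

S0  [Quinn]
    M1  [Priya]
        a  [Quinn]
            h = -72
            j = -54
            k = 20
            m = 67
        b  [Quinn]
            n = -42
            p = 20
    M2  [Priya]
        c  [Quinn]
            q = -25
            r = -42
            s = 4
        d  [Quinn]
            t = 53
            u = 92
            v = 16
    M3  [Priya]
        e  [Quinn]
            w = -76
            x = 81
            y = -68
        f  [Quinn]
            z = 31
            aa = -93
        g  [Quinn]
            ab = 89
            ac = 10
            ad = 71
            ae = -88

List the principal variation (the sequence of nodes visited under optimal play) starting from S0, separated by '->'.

S0 -> M3 -> f -> z

a (Quinn): max(-72, -54, 20, 67) = 67
b (Quinn): max(-42, 20) = 20
M1 (Priya): min(67, 20) = 20
c (Quinn): max(-25, -42, 4) = 4
d (Quinn): max(53, 92, 16) = 92
M2 (Priya): min(4, 92) = 4
e (Quinn): max(-76, 81, -68) = 81
f (Quinn): max(31, -93) = 31
g (Quinn): max(89, 10, 71, -88) = 89
M3 (Priya): min(81, 31, 89) = 31
S0 (Quinn): max(20, 4, 31) = 31
At S0, Quinn picks M3 (highest: 31).
At M3, Priya picks f (lowest: 31).
At f, Quinn picks z (highest: 31).
Terminal value 31.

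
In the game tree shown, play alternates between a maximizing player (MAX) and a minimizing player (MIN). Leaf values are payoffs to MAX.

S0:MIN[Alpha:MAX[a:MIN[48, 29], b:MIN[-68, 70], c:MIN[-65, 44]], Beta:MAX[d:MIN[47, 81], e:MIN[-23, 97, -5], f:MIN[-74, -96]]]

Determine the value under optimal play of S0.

29

a (MIN): min(48, 29) = 29
b (MIN): min(-68, 70) = -68
c (MIN): min(-65, 44) = -65
Alpha (MAX): max(29, -68, -65) = 29
d (MIN): min(47, 81) = 47
e (MIN): min(-23, 97, -5) = -23
f (MIN): min(-74, -96) = -96
Beta (MAX): max(47, -23, -96) = 47
S0 (MIN): min(29, 47) = 29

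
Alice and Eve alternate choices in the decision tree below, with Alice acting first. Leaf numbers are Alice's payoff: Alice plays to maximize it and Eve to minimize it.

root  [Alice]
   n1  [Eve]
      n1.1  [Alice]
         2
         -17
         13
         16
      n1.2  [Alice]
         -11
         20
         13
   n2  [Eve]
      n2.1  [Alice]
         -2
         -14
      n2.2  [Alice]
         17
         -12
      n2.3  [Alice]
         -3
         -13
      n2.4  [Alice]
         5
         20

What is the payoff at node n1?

n1.1 (Alice): max(2, -17, 13, 16) = 16
n1.2 (Alice): max(-11, 20, 13) = 20
n1 (Eve): min(16, 20) = 16

16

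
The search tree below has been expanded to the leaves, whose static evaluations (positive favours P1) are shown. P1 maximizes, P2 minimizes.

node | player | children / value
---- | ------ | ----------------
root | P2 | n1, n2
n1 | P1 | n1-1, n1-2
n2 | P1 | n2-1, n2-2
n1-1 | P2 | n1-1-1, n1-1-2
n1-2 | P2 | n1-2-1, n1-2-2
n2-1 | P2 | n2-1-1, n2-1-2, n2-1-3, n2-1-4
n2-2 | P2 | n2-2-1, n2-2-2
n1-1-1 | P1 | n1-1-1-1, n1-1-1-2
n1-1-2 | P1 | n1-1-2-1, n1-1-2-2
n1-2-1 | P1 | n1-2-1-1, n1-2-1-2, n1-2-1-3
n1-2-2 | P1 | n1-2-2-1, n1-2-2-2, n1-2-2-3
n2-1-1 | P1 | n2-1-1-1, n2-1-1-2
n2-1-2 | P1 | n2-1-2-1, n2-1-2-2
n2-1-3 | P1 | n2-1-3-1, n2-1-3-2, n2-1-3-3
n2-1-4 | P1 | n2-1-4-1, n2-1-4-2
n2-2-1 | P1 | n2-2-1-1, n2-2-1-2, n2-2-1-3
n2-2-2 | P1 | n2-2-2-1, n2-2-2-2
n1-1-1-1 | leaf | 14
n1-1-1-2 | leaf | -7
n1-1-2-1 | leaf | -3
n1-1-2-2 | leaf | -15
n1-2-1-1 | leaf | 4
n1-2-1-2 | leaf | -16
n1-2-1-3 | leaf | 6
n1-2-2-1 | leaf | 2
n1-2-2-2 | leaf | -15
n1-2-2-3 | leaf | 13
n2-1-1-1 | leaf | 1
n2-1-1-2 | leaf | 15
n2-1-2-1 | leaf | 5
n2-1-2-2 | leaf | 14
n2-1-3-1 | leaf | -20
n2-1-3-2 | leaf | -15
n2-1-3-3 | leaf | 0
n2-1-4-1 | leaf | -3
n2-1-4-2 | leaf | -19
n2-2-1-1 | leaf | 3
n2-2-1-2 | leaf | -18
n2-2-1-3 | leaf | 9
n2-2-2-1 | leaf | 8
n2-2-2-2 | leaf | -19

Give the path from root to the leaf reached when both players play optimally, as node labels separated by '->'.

n1-1-1 (P1): max(14, -7) = 14
n1-1-2 (P1): max(-3, -15) = -3
n1-1 (P2): min(14, -3) = -3
n1-2-1 (P1): max(4, -16, 6) = 6
n1-2-2 (P1): max(2, -15, 13) = 13
n1-2 (P2): min(6, 13) = 6
n1 (P1): max(-3, 6) = 6
n2-1-1 (P1): max(1, 15) = 15
n2-1-2 (P1): max(5, 14) = 14
n2-1-3 (P1): max(-20, -15, 0) = 0
n2-1-4 (P1): max(-3, -19) = -3
n2-1 (P2): min(15, 14, 0, -3) = -3
n2-2-1 (P1): max(3, -18, 9) = 9
n2-2-2 (P1): max(8, -19) = 8
n2-2 (P2): min(9, 8) = 8
n2 (P1): max(-3, 8) = 8
root (P2): min(6, 8) = 6
At root, P2 picks n1 (lowest: 6).
At n1, P1 picks n1-2 (highest: 6).
At n1-2, P2 picks n1-2-1 (lowest: 6).
At n1-2-1, P1 picks n1-2-1-3 (highest: 6).
Terminal value 6.

root -> n1 -> n1-2 -> n1-2-1 -> n1-2-1-3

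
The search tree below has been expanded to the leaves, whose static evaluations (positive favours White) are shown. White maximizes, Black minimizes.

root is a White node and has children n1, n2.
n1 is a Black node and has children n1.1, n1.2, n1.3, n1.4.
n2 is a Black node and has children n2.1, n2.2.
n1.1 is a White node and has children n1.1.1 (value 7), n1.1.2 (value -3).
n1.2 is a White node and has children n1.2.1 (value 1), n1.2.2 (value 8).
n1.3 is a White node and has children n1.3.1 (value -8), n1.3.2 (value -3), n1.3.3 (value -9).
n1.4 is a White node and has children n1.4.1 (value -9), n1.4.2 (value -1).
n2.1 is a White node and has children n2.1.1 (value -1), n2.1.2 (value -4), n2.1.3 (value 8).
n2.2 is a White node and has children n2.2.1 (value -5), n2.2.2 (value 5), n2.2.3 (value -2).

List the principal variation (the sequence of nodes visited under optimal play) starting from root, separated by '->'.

n1.1 (White): max(7, -3) = 7
n1.2 (White): max(1, 8) = 8
n1.3 (White): max(-8, -3, -9) = -3
n1.4 (White): max(-9, -1) = -1
n1 (Black): min(7, 8, -3, -1) = -3
n2.1 (White): max(-1, -4, 8) = 8
n2.2 (White): max(-5, 5, -2) = 5
n2 (Black): min(8, 5) = 5
root (White): max(-3, 5) = 5
At root, White picks n2 (highest: 5).
At n2, Black picks n2.2 (lowest: 5).
At n2.2, White picks n2.2.2 (highest: 5).
Terminal value 5.

root -> n2 -> n2.2 -> n2.2.2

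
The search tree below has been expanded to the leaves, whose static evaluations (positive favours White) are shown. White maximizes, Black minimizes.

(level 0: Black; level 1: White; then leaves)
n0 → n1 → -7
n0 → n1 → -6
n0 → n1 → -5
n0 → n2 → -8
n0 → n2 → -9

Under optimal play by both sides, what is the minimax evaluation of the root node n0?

-8

n1 (White): max(-7, -6, -5) = -5
n2 (White): max(-8, -9) = -8
n0 (Black): min(-5, -8) = -8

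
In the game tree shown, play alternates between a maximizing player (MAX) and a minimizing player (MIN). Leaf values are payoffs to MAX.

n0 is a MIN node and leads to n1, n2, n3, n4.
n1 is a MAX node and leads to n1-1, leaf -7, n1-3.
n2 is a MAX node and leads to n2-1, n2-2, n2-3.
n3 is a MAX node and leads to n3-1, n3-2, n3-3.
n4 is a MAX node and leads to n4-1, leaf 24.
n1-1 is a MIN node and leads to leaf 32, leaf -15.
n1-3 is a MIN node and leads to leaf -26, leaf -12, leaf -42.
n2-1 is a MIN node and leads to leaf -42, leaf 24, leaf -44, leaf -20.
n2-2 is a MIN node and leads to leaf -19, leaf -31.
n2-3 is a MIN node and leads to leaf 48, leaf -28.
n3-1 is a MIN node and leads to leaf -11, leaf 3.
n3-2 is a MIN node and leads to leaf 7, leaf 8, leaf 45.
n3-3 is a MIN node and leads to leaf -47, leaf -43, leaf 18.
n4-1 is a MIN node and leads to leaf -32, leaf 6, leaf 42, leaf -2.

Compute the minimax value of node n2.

n2-1 (MIN): min(-42, 24, -44, -20) = -44
n2-2 (MIN): min(-19, -31) = -31
n2-3 (MIN): min(48, -28) = -28
n2 (MAX): max(-44, -31, -28) = -28

-28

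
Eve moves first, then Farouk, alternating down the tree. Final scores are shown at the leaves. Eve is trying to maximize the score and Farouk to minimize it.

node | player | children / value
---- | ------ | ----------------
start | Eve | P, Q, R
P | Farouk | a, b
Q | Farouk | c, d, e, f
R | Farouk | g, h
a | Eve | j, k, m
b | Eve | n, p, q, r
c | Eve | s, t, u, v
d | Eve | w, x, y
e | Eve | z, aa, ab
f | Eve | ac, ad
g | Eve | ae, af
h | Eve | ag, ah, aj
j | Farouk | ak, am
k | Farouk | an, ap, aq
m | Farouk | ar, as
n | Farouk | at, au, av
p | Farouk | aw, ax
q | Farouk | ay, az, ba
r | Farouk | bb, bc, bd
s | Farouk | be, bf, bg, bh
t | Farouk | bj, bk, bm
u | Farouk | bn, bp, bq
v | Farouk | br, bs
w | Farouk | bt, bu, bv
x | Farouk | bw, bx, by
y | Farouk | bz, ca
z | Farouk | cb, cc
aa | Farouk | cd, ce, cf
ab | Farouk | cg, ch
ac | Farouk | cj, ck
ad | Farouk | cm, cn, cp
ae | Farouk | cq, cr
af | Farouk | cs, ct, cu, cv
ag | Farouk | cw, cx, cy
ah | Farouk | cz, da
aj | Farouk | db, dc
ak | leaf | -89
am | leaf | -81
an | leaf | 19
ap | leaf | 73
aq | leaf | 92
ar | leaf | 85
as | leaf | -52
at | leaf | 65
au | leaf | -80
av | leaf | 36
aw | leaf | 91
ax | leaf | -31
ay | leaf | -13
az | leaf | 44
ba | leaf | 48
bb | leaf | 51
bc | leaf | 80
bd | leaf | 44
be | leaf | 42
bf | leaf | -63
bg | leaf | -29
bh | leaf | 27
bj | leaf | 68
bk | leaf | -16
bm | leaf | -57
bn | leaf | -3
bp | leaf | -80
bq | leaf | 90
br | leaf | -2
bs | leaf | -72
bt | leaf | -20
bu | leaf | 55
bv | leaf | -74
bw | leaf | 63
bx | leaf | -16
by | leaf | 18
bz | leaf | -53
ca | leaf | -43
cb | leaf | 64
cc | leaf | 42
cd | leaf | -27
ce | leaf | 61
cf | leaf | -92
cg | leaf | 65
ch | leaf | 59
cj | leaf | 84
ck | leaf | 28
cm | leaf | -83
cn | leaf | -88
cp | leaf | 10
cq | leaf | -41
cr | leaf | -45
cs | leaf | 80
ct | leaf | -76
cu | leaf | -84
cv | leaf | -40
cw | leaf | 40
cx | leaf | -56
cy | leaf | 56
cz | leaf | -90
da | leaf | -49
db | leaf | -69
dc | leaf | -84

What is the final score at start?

19

j (Farouk): min(-89, -81) = -89
k (Farouk): min(19, 73, 92) = 19
m (Farouk): min(85, -52) = -52
a (Eve): max(-89, 19, -52) = 19
n (Farouk): min(65, -80, 36) = -80
p (Farouk): min(91, -31) = -31
q (Farouk): min(-13, 44, 48) = -13
r (Farouk): min(51, 80, 44) = 44
b (Eve): max(-80, -31, -13, 44) = 44
P (Farouk): min(19, 44) = 19
s (Farouk): min(42, -63, -29, 27) = -63
t (Farouk): min(68, -16, -57) = -57
u (Farouk): min(-3, -80, 90) = -80
v (Farouk): min(-2, -72) = -72
c (Eve): max(-63, -57, -80, -72) = -57
w (Farouk): min(-20, 55, -74) = -74
x (Farouk): min(63, -16, 18) = -16
y (Farouk): min(-53, -43) = -53
d (Eve): max(-74, -16, -53) = -16
z (Farouk): min(64, 42) = 42
aa (Farouk): min(-27, 61, -92) = -92
ab (Farouk): min(65, 59) = 59
e (Eve): max(42, -92, 59) = 59
ac (Farouk): min(84, 28) = 28
ad (Farouk): min(-83, -88, 10) = -88
f (Eve): max(28, -88) = 28
Q (Farouk): min(-57, -16, 59, 28) = -57
ae (Farouk): min(-41, -45) = -45
af (Farouk): min(80, -76, -84, -40) = -84
g (Eve): max(-45, -84) = -45
ag (Farouk): min(40, -56, 56) = -56
ah (Farouk): min(-90, -49) = -90
aj (Farouk): min(-69, -84) = -84
h (Eve): max(-56, -90, -84) = -56
R (Farouk): min(-45, -56) = -56
start (Eve): max(19, -57, -56) = 19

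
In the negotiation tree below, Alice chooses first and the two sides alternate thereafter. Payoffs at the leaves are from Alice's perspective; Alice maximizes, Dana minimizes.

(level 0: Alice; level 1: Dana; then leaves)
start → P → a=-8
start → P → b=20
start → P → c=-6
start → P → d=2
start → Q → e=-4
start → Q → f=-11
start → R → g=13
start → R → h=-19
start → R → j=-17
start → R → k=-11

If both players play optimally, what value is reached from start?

P (Dana): min(-8, 20, -6, 2) = -8
Q (Dana): min(-4, -11) = -11
R (Dana): min(13, -19, -17, -11) = -19
start (Alice): max(-8, -11, -19) = -8

-8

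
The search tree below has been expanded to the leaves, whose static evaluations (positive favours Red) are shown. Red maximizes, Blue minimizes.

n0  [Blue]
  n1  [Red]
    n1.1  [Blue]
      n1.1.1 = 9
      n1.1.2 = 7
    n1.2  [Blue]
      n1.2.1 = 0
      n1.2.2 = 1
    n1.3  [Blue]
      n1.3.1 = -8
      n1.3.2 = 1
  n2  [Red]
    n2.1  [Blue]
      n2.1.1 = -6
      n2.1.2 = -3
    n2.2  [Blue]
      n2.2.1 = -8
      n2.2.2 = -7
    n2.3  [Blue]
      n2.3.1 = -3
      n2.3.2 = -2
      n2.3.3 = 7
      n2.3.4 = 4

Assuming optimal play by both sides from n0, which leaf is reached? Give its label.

n2.3.1

n1.1 (Blue): min(9, 7) = 7
n1.2 (Blue): min(0, 1) = 0
n1.3 (Blue): min(-8, 1) = -8
n1 (Red): max(7, 0, -8) = 7
n2.1 (Blue): min(-6, -3) = -6
n2.2 (Blue): min(-8, -7) = -8
n2.3 (Blue): min(-3, -2, 7, 4) = -3
n2 (Red): max(-6, -8, -3) = -3
n0 (Blue): min(7, -3) = -3
At n0, Blue picks n2 (lowest: -3).
At n2, Red picks n2.3 (highest: -3).
At n2.3, Blue picks n2.3.1 (lowest: -3).
Terminal value -3.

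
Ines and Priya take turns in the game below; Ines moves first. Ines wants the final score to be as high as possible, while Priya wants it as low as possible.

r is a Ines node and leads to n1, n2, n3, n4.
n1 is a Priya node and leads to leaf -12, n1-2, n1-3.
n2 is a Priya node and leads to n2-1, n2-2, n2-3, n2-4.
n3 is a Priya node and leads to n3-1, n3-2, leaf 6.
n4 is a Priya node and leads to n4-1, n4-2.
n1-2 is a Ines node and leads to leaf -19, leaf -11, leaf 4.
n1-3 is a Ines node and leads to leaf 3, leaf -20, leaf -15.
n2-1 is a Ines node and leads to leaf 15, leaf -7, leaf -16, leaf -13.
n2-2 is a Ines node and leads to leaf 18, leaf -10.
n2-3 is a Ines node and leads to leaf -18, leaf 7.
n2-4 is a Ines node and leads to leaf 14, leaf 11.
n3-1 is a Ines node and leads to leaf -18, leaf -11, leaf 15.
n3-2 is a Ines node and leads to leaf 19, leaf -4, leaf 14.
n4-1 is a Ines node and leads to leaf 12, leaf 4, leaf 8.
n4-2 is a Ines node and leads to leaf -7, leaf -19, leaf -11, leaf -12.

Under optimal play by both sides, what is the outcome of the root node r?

7

n1-2 (Ines): max(-19, -11, 4) = 4
n1-3 (Ines): max(3, -20, -15) = 3
n1 (Priya): min(-12, 4, 3) = -12
n2-1 (Ines): max(15, -7, -16, -13) = 15
n2-2 (Ines): max(18, -10) = 18
n2-3 (Ines): max(-18, 7) = 7
n2-4 (Ines): max(14, 11) = 14
n2 (Priya): min(15, 18, 7, 14) = 7
n3-1 (Ines): max(-18, -11, 15) = 15
n3-2 (Ines): max(19, -4, 14) = 19
n3 (Priya): min(15, 19, 6) = 6
n4-1 (Ines): max(12, 4, 8) = 12
n4-2 (Ines): max(-7, -19, -11, -12) = -7
n4 (Priya): min(12, -7) = -7
r (Ines): max(-12, 7, 6, -7) = 7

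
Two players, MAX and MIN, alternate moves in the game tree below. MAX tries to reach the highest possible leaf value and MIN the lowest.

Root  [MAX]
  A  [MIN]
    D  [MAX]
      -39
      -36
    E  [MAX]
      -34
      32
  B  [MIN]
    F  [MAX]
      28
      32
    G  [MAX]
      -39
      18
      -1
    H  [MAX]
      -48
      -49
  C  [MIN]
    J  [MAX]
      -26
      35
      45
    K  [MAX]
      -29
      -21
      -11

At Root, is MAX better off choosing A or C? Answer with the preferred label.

C

D (MAX): max(-39, -36) = -36
E (MAX): max(-34, 32) = 32
A (MIN): min(-36, 32) = -36
J (MAX): max(-26, 35, 45) = 45
K (MAX): max(-29, -21, -11) = -11
C (MIN): min(45, -11) = -11
MAX prefers the higher value; A=-36, C=-11. C is better since -11 > -36.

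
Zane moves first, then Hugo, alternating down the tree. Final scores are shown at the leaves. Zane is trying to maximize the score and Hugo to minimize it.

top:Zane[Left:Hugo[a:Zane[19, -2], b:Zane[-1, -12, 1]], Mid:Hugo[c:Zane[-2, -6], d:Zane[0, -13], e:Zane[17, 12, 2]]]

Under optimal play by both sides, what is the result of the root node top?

a (Zane): max(19, -2) = 19
b (Zane): max(-1, -12, 1) = 1
Left (Hugo): min(19, 1) = 1
c (Zane): max(-2, -6) = -2
d (Zane): max(0, -13) = 0
e (Zane): max(17, 12, 2) = 17
Mid (Hugo): min(-2, 0, 17) = -2
top (Zane): max(1, -2) = 1

1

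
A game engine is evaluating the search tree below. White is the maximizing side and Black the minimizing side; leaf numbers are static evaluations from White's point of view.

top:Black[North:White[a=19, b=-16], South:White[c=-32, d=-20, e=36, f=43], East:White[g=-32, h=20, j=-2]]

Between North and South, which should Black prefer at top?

North

North (White): max(19, -16) = 19
South (White): max(-32, -20, 36, 43) = 43
Black prefers the lower value; North=19, South=43. North is better since 19 < 43.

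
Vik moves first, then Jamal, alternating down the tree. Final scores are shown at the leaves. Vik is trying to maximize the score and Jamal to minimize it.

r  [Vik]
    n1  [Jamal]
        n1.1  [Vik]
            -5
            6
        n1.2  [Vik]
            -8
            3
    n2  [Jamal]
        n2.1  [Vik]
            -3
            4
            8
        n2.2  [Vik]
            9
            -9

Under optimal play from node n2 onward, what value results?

n2.1 (Vik): max(-3, 4, 8) = 8
n2.2 (Vik): max(9, -9) = 9
n2 (Jamal): min(8, 9) = 8

8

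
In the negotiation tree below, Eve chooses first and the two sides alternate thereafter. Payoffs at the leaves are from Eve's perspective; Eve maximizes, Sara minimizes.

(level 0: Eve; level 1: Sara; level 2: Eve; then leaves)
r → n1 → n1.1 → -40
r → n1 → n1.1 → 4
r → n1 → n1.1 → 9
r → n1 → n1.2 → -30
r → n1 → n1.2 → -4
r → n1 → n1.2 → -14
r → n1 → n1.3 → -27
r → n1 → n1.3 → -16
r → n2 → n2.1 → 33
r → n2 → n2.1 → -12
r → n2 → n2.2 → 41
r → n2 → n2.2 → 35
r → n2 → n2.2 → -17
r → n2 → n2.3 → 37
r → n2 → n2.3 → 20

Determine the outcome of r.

33

n1.1 (Eve): max(-40, 4, 9) = 9
n1.2 (Eve): max(-30, -4, -14) = -4
n1.3 (Eve): max(-27, -16) = -16
n1 (Sara): min(9, -4, -16) = -16
n2.1 (Eve): max(33, -12) = 33
n2.2 (Eve): max(41, 35, -17) = 41
n2.3 (Eve): max(37, 20) = 37
n2 (Sara): min(33, 41, 37) = 33
r (Eve): max(-16, 33) = 33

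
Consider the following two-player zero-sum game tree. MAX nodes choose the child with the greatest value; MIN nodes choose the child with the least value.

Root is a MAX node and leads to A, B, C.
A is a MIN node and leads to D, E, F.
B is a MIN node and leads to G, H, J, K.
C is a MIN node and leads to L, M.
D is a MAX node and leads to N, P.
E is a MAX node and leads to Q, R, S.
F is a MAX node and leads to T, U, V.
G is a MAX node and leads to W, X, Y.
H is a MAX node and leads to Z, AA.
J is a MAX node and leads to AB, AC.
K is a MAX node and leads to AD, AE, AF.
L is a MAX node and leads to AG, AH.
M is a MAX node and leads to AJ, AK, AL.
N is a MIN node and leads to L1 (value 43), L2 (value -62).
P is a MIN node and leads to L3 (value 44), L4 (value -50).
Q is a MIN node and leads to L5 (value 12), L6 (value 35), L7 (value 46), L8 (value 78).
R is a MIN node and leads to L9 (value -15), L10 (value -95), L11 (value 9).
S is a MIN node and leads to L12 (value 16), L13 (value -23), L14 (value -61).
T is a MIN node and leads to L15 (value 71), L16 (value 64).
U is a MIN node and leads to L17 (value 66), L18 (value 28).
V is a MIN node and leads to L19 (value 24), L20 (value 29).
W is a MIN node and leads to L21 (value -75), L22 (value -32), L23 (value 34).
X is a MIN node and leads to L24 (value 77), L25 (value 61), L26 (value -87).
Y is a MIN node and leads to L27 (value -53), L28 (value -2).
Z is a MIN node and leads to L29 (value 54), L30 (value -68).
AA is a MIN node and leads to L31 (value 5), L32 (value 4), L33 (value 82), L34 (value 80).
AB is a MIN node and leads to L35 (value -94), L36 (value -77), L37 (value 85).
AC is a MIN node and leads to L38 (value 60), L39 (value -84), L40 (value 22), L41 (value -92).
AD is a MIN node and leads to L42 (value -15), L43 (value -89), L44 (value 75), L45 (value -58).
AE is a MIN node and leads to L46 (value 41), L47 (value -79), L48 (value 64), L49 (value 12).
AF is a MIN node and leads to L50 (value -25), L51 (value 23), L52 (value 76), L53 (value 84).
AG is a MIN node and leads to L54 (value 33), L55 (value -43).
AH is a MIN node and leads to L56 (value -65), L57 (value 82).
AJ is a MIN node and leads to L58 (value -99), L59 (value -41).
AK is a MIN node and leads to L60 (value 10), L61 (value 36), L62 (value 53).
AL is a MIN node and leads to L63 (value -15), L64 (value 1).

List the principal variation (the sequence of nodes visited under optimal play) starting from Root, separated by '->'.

N (MIN): min(43, -62) = -62
P (MIN): min(44, -50) = -50
D (MAX): max(-62, -50) = -50
Q (MIN): min(12, 35, 46, 78) = 12
R (MIN): min(-15, -95, 9) = -95
S (MIN): min(16, -23, -61) = -61
E (MAX): max(12, -95, -61) = 12
T (MIN): min(71, 64) = 64
U (MIN): min(66, 28) = 28
V (MIN): min(24, 29) = 24
F (MAX): max(64, 28, 24) = 64
A (MIN): min(-50, 12, 64) = -50
W (MIN): min(-75, -32, 34) = -75
X (MIN): min(77, 61, -87) = -87
Y (MIN): min(-53, -2) = -53
G (MAX): max(-75, -87, -53) = -53
Z (MIN): min(54, -68) = -68
AA (MIN): min(5, 4, 82, 80) = 4
H (MAX): max(-68, 4) = 4
AB (MIN): min(-94, -77, 85) = -94
AC (MIN): min(60, -84, 22, -92) = -92
J (MAX): max(-94, -92) = -92
AD (MIN): min(-15, -89, 75, -58) = -89
AE (MIN): min(41, -79, 64, 12) = -79
AF (MIN): min(-25, 23, 76, 84) = -25
K (MAX): max(-89, -79, -25) = -25
B (MIN): min(-53, 4, -92, -25) = -92
AG (MIN): min(33, -43) = -43
AH (MIN): min(-65, 82) = -65
L (MAX): max(-43, -65) = -43
AJ (MIN): min(-99, -41) = -99
AK (MIN): min(10, 36, 53) = 10
AL (MIN): min(-15, 1) = -15
M (MAX): max(-99, 10, -15) = 10
C (MIN): min(-43, 10) = -43
Root (MAX): max(-50, -92, -43) = -43
At Root, MAX picks C (highest: -43).
At C, MIN picks L (lowest: -43).
At L, MAX picks AG (highest: -43).
At AG, MIN picks L55 (lowest: -43).
Terminal value -43.

Root -> C -> L -> AG -> L55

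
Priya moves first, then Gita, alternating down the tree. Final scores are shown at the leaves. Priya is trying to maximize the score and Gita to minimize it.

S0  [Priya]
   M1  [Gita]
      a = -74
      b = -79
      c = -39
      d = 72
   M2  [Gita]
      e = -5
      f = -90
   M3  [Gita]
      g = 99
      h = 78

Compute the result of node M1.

M1 (Gita): min(-74, -79, -39, 72) = -79

-79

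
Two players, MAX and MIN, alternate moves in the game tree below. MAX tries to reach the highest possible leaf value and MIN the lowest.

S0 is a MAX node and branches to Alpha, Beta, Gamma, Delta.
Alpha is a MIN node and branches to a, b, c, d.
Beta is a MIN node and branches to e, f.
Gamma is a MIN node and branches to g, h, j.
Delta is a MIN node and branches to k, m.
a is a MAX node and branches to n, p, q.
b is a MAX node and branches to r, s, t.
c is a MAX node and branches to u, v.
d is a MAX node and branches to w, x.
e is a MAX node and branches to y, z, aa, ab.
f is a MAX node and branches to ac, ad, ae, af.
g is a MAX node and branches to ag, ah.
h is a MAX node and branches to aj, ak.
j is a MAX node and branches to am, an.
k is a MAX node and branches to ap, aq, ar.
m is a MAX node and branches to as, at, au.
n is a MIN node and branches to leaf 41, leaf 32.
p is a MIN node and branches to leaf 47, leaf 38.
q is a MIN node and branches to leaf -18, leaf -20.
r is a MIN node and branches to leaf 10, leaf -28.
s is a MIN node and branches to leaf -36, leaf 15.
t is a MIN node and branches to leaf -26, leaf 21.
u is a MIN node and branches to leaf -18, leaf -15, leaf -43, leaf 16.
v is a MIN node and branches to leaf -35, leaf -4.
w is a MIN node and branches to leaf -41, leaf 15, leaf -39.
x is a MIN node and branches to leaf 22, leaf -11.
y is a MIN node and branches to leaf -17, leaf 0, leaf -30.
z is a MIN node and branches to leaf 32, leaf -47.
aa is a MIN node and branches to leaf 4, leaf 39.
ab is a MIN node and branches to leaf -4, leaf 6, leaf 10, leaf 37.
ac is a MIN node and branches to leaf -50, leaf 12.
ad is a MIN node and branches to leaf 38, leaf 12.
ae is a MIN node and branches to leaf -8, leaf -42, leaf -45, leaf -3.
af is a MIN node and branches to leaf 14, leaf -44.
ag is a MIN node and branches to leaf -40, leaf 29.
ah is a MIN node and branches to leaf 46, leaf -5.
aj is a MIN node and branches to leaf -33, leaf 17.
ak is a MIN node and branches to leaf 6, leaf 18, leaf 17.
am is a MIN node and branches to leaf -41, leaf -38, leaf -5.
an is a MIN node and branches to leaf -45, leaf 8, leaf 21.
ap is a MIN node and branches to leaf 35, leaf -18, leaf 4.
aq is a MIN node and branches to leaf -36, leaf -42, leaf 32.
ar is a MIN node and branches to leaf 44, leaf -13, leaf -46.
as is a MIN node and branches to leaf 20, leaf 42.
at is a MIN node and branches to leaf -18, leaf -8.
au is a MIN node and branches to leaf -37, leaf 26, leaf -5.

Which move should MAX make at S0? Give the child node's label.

n (MIN): min(41, 32) = 32
p (MIN): min(47, 38) = 38
q (MIN): min(-18, -20) = -20
a (MAX): max(32, 38, -20) = 38
r (MIN): min(10, -28) = -28
s (MIN): min(-36, 15) = -36
t (MIN): min(-26, 21) = -26
b (MAX): max(-28, -36, -26) = -26
u (MIN): min(-18, -15, -43, 16) = -43
v (MIN): min(-35, -4) = -35
c (MAX): max(-43, -35) = -35
w (MIN): min(-41, 15, -39) = -41
x (MIN): min(22, -11) = -11
d (MAX): max(-41, -11) = -11
Alpha (MIN): min(38, -26, -35, -11) = -35
y (MIN): min(-17, 0, -30) = -30
z (MIN): min(32, -47) = -47
aa (MIN): min(4, 39) = 4
ab (MIN): min(-4, 6, 10, 37) = -4
e (MAX): max(-30, -47, 4, -4) = 4
ac (MIN): min(-50, 12) = -50
ad (MIN): min(38, 12) = 12
ae (MIN): min(-8, -42, -45, -3) = -45
af (MIN): min(14, -44) = -44
f (MAX): max(-50, 12, -45, -44) = 12
Beta (MIN): min(4, 12) = 4
ag (MIN): min(-40, 29) = -40
ah (MIN): min(46, -5) = -5
g (MAX): max(-40, -5) = -5
aj (MIN): min(-33, 17) = -33
ak (MIN): min(6, 18, 17) = 6
h (MAX): max(-33, 6) = 6
am (MIN): min(-41, -38, -5) = -41
an (MIN): min(-45, 8, 21) = -45
j (MAX): max(-41, -45) = -41
Gamma (MIN): min(-5, 6, -41) = -41
ap (MIN): min(35, -18, 4) = -18
aq (MIN): min(-36, -42, 32) = -42
ar (MIN): min(44, -13, -46) = -46
k (MAX): max(-18, -42, -46) = -18
as (MIN): min(20, 42) = 20
at (MIN): min(-18, -8) = -18
au (MIN): min(-37, 26, -5) = -37
m (MAX): max(20, -18, -37) = 20
Delta (MIN): min(-18, 20) = -18
S0 (MAX): max(-35, 4, -41, -18) = 4
MAX at S0 wants the highest of {Alpha=-35, Beta=4, Gamma=-41, Delta=-18}, so chooses Beta.

Beta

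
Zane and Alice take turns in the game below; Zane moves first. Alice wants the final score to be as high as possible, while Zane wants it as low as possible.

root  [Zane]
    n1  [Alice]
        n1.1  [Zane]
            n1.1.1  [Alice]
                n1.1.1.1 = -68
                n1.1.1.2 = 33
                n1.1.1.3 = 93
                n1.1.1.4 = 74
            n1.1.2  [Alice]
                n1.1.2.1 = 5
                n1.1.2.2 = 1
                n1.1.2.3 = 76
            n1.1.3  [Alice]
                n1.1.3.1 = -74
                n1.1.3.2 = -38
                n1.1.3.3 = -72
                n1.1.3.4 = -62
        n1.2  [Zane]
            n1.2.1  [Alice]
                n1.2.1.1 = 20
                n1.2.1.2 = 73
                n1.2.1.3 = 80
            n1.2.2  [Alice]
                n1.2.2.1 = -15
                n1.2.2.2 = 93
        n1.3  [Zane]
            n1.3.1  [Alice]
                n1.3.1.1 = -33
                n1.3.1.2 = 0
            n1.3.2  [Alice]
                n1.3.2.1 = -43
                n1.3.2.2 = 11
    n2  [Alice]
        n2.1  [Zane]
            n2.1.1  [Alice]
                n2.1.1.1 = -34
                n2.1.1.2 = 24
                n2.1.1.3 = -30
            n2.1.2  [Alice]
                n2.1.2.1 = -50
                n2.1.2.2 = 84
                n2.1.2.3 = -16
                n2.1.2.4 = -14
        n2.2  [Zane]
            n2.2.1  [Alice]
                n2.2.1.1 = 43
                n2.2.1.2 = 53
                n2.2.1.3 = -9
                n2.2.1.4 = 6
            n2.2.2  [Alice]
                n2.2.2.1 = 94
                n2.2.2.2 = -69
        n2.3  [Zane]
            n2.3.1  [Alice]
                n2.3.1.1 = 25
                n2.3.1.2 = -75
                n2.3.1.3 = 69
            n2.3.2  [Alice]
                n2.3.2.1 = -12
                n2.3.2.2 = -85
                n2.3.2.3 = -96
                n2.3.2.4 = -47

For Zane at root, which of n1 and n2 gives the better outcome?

n1.1.1 (Alice): max(-68, 33, 93, 74) = 93
n1.1.2 (Alice): max(5, 1, 76) = 76
n1.1.3 (Alice): max(-74, -38, -72, -62) = -38
n1.1 (Zane): min(93, 76, -38) = -38
n1.2.1 (Alice): max(20, 73, 80) = 80
n1.2.2 (Alice): max(-15, 93) = 93
n1.2 (Zane): min(80, 93) = 80
n1.3.1 (Alice): max(-33, 0) = 0
n1.3.2 (Alice): max(-43, 11) = 11
n1.3 (Zane): min(0, 11) = 0
n1 (Alice): max(-38, 80, 0) = 80
n2.1.1 (Alice): max(-34, 24, -30) = 24
n2.1.2 (Alice): max(-50, 84, -16, -14) = 84
n2.1 (Zane): min(24, 84) = 24
n2.2.1 (Alice): max(43, 53, -9, 6) = 53
n2.2.2 (Alice): max(94, -69) = 94
n2.2 (Zane): min(53, 94) = 53
n2.3.1 (Alice): max(25, -75, 69) = 69
n2.3.2 (Alice): max(-12, -85, -96, -47) = -12
n2.3 (Zane): min(69, -12) = -12
n2 (Alice): max(24, 53, -12) = 53
Zane prefers the lower value; n1=80, n2=53. n2 is better since 53 < 80.

n2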